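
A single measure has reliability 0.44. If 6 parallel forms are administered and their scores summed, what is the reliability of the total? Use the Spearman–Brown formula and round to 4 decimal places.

0.8250

ρ_k = kρ / (1 + (k−1)ρ) = 6·0.44 / (1 + 5·0.44) = 2.640 / 3.200 = 0.8250.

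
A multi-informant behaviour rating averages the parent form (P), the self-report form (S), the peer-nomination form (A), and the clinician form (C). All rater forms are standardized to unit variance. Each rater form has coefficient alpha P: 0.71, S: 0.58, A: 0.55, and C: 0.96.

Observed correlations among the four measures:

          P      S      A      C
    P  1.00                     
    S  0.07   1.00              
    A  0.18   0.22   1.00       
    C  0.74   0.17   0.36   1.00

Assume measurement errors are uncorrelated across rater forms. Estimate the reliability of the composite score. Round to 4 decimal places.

Var(P+S+A+C) = 4 + 2·[0.07 + 0.18 + 0.74 + 0.22 + 0.17 + 0.36] = 4 + 3.48 = 7.48.
Under uncorrelated errors the observed covariances equal the true-score covariances, so only the own-variance terms attenuate.
True-score variance = [0.71 + 0.58 + 0.55 + 0.96] + 3.48 = 2.8 + 3.48 = 6.28.
Reliability = 6.28 / 7.48 = 0.8396.

0.8396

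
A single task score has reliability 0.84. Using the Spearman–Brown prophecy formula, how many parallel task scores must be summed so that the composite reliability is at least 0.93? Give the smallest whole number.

3

k ≥ ρ*(1−ρ₁)/(ρ₁(1−ρ*)) = 0.93·0.16 / (0.84·0.07) = 2.531.
Smallest integer k = 3.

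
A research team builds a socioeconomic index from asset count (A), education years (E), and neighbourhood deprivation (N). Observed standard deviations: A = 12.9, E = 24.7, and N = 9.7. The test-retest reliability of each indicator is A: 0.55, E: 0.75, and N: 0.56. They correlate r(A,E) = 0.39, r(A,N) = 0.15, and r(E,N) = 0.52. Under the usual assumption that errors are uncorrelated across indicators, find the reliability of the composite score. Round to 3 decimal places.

Var(A+E+N) = 12.9² + 24.7² + 9.7² + 2·[12.9·24.7·0.39 + 12.9·9.7·0.15 + 24.7·9.7·0.52] = 870.59 + 535.244 = 1405.83.
With uncorrelated errors the cross-covariances are all true-score covariance, so they carry over unchanged; only the diagonal terms shrink to ρᵢσᵢ².
True-score variance = [12.9²·0.55 + 24.7²·0.75 + 9.7²·0.56] + 535.244 = 601.783 + 535.244 = 1137.03.
Reliability = 1137.03 / 1405.83 = 0.809.

0.809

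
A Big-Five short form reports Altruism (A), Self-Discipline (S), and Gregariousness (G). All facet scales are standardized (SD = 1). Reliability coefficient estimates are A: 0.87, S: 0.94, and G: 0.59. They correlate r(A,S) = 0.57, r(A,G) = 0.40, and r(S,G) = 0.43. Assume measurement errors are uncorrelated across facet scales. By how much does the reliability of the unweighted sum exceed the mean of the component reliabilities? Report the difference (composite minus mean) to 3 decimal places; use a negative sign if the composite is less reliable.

Var(sum) = 3 + 2.8 = 5.8; true-score variance = 2.4 + 2.8 = 5.2; composite reliability = 0.8966.
Mean component reliability = 0.8000.
Difference = 0.8966 − 0.8000 = 0.097.

0.097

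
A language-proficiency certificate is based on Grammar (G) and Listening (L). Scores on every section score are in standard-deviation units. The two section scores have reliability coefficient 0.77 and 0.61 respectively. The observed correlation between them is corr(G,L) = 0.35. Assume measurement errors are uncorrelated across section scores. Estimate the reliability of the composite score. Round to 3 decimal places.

Var(G+L) = 2 + 2·[0.35] = 2 + 0.7 = 2.7.
Under uncorrelated errors the observed covariances equal the true-score covariances, so only the own-variance terms attenuate.
True-score variance = [0.77 + 0.61] + 0.7 = 1.38 + 0.7 = 2.08.
Reliability = 2.08 / 2.7 = 0.770.

0.770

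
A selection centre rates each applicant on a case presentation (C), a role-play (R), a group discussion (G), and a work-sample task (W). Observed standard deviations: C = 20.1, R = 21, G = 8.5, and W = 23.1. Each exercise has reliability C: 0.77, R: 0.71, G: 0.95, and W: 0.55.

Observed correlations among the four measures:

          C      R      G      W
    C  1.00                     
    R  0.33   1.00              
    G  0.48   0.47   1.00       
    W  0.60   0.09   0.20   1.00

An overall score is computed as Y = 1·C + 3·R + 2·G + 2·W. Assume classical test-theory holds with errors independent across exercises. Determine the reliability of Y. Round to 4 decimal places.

Var(Y) = 20.1² + 3²·21² + 2²·8.5² + 2²·23.1² + 2·[3·20.1·21·0.33 + 2·20.1·8.5·0.48 + 2·20.1·23.1·0.60 + 6·21·8.5·0.47 + 6·21·23.1·0.09 + 4·8.5·23.1·0.20] = 6796.45 + 4122.94 = 10919.4.
With uncorrelated errors the cross-covariances are all true-score covariance, so they carry over unchanged; only the diagonal terms shrink to ρᵢσᵢ².
True-score variance = [20.1²·0.77 + 3²·21²·0.71 + 2²·8.5²·0.95 + 2²·23.1²·0.55] + 4122.94 = 4577.57 + 4122.94 = 8700.51.
Reliability = 8700.51 / 10919.4 = 0.7968.

0.7968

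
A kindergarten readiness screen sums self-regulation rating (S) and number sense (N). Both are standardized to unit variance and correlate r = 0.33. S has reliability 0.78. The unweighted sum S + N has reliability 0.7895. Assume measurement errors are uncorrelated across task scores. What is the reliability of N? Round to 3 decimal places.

Var(S+N) = 2 + 2·0.33 = 2.660.
True-score variance = ρ_S + ρ_N + 2·0.33, so 0.7895 = (0.78 + ρ_N + 0.66) / 2.660.
ρ_N = 0.7895·2.660 − 0.78 − 0.66 = 0.660.

0.660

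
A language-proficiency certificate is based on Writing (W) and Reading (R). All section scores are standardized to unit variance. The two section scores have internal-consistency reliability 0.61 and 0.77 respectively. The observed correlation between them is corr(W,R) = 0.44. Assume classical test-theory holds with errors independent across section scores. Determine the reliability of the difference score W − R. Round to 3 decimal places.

Var(W−R) = 1 + 1 − 2·0.44 = 2 − 0.88 = 1.12.
With uncorrelated errors the cross-covariances are all true-score covariance, so they carry over unchanged; only the diagonal terms shrink to ρᵢσᵢ².
True-score variance = [0.61 + 0.77] − 0.88 = 1.38 − 0.88 = 0.5.
Reliability = 0.5 / 1.12 = 0.446.

0.446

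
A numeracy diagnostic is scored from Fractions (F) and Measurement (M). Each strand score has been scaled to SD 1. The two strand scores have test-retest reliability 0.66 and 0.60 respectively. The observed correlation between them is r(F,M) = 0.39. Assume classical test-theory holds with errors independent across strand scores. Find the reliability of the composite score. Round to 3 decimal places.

Var(F+M) = 2 + 2·[0.39] = 2 + 0.78 = 2.78.
Under uncorrelated errors the observed covariances equal the true-score covariances, so only the own-variance terms attenuate.
True-score variance = [0.66 + 0.60] + 0.78 = 1.26 + 0.78 = 2.04.
Reliability = 2.04 / 2.78 = 0.734.

0.734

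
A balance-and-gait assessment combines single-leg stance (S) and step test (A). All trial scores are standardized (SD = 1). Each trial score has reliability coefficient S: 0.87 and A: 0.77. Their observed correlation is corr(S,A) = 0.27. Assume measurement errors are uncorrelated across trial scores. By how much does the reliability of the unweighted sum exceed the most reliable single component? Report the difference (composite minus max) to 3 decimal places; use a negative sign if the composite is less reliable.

Var(sum) = 2 + 0.54 = 2.54; true-score variance = 1.64 + 0.54 = 2.18; composite reliability = 0.8583.
Max component reliability = 0.8700.
Difference = 0.8583 − 0.8700 = -0.012.

-0.012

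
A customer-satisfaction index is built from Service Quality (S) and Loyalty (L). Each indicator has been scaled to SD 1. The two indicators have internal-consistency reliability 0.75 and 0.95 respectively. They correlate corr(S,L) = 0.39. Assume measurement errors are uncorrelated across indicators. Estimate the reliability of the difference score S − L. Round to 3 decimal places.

0.754

Var(S−L) = 1 + 1 − 2·0.39 = 2 − 0.78 = 1.22.
With uncorrelated errors the cross-covariances are all true-score covariance, so they carry over unchanged; only the diagonal terms shrink to ρᵢσᵢ².
True-score variance = [0.75 + 0.95] − 0.78 = 1.7 − 0.78 = 0.92.
Reliability = 0.92 / 1.22 = 0.754.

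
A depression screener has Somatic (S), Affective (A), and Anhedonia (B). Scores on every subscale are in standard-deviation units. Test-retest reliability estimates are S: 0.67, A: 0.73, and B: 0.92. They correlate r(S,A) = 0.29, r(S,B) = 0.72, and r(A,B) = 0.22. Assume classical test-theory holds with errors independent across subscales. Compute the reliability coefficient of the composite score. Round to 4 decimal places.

Var(S+A+B) = 3 + 2·[0.29 + 0.72 + 0.22] = 3 + 2.46 = 5.46.
Under uncorrelated errors the observed covariances equal the true-score covariances, so only the own-variance terms attenuate.
True-score variance = [0.67 + 0.73 + 0.92] + 2.46 = 2.32 + 2.46 = 4.78.
Reliability = 4.78 / 5.46 = 0.8755.

0.8755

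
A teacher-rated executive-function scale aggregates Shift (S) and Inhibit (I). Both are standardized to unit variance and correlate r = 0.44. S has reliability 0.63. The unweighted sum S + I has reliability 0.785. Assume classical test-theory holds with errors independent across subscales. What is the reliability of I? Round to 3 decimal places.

0.751

Var(S+I) = 2 + 2·0.44 = 2.880.
True-score variance = ρ_S + ρ_I + 2·0.44, so 0.785 = (0.63 + ρ_I + 0.88) / 2.880.
ρ_I = 0.785·2.880 − 0.63 − 0.88 = 0.751.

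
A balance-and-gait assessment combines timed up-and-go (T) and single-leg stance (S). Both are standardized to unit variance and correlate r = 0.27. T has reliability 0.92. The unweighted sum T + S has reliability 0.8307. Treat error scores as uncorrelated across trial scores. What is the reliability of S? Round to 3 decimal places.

Var(T+S) = 2 + 2·0.27 = 2.540.
True-score variance = ρ_T + ρ_S + 2·0.27, so 0.8307 = (0.92 + ρ_S + 0.54) / 2.540.
ρ_S = 0.8307·2.540 − 0.92 − 0.54 = 0.650.

0.650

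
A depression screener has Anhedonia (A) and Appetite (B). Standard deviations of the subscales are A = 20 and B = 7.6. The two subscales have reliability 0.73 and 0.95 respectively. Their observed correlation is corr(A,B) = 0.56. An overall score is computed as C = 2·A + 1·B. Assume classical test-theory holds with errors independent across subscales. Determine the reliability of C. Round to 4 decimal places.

Var(C) = 2²·20² + 7.6² + 2·[2·20·7.6·0.56] = 1657.76 + 340.48 = 1998.24.
Because errors are independent across components, Cov(Tᵢ,Tⱼ) = Cov(Xᵢ,Xⱼ); the off-diagonal part of the true-score variance is the same as above.
True-score variance = [2²·20²·0.73 + 7.6²·0.95] + 340.48 = 1222.87 + 340.48 = 1563.35.
Reliability = 1563.35 / 1998.24 = 0.7824.

0.7824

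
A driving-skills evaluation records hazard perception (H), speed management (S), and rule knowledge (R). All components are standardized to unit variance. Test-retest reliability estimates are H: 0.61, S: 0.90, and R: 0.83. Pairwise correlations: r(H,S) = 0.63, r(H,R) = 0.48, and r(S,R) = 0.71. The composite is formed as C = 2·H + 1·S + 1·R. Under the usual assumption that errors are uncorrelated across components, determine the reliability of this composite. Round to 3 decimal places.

Var(C) = 2² + 1 + 1 + 2·[2·0.63 + 2·0.48 + 0.71] = 6 + 5.86 = 11.86.
Because errors are independent across components, Cov(Tᵢ,Tⱼ) = Cov(Xᵢ,Xⱼ); the off-diagonal part of the true-score variance is the same as above.
True-score variance = [2²·0.61 + 0.90 + 0.83] + 5.86 = 4.17 + 5.86 = 10.03.
Reliability = 10.03 / 11.86 = 0.846.

0.846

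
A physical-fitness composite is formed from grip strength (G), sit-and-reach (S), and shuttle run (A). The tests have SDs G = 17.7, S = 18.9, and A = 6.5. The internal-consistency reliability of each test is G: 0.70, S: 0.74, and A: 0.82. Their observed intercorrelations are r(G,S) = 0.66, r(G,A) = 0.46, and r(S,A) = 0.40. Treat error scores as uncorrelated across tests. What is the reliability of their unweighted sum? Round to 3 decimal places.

Var(G+S+A) = 17.7² + 18.9² + 6.5² + 2·[17.7·18.9·0.66 + 17.7·6.5·0.46 + 18.9·6.5·0.40] = 712.75 + 645.706 = 1358.46.
Because errors are independent across components, Cov(Tᵢ,Tⱼ) = Cov(Xᵢ,Xⱼ); the off-diagonal part of the true-score variance is the same as above.
True-score variance = [17.7²·0.70 + 18.9²·0.74 + 6.5²·0.82] + 645.706 = 518.283 + 645.706 = 1163.99.
Reliability = 1163.99 / 1358.46 = 0.857.

0.857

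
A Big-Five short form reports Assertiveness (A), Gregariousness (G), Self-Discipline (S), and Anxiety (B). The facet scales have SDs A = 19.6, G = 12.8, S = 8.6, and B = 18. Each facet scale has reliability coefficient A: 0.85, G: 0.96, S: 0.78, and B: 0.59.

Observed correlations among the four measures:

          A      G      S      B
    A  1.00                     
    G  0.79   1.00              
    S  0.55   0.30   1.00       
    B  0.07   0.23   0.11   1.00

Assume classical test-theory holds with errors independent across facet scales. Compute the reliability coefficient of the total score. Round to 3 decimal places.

Var(A+G+S+B) = 19.6² + 12.8² + 8.6² + 18² + 2·[19.6·12.8·0.79 + 19.6·8.6·0.55 + 19.6·18·0.07 + 12.8·8.6·0.30 + 12.8·18·0.23 + 8.6·18·0.11] = 945.96 + 837.286 = 1783.25.
Because errors are independent across components, Cov(Tᵢ,Tⱼ) = Cov(Xᵢ,Xⱼ); the off-diagonal part of the true-score variance is the same as above.
True-score variance = [19.6²·0.85 + 12.8²·0.96 + 8.6²·0.78 + 18²·0.59] + 837.286 = 732.671 + 837.286 = 1569.96.
Reliability = 1569.96 / 1783.25 = 0.880.

0.880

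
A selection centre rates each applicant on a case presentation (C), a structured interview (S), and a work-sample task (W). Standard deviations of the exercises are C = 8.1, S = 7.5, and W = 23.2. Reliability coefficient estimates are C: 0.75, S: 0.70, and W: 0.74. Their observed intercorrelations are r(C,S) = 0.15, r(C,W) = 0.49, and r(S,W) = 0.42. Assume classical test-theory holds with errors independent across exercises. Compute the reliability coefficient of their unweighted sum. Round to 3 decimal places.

0.828

Var(C+S+W) = 8.1² + 7.5² + 23.2² + 2·[8.1·7.5·0.15 + 8.1·23.2·0.49 + 7.5·23.2·0.42] = 660.1 + 348.547 = 1008.65.
Because errors are independent across components, Cov(Tᵢ,Tⱼ) = Cov(Xᵢ,Xⱼ); the off-diagonal part of the true-score variance is the same as above.
True-score variance = [8.1²·0.75 + 7.5²·0.70 + 23.2²·0.74] + 348.547 = 486.88 + 348.547 = 835.427.
Reliability = 835.427 / 1008.65 = 0.828.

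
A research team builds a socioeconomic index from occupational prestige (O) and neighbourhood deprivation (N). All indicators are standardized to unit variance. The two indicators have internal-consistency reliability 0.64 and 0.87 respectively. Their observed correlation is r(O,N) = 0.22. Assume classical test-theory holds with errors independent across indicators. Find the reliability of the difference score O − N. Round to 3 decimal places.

0.686

Var(O−N) = 1 + 1 − 2·0.22 = 2 − 0.44 = 1.56.
Because errors are independent across components, Cov(Tᵢ,Tⱼ) = Cov(Xᵢ,Xⱼ); the off-diagonal part of the true-score variance is the same as above.
True-score variance = [0.64 + 0.87] − 0.44 = 1.51 − 0.44 = 1.07.
Reliability = 1.07 / 1.56 = 0.686.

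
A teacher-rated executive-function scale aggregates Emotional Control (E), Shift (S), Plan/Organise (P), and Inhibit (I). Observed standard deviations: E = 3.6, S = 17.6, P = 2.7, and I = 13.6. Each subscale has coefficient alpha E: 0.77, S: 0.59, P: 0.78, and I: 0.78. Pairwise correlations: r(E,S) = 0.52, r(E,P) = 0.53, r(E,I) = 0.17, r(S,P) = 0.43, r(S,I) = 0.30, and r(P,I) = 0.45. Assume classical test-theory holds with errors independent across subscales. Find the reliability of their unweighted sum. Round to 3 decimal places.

0.791

Var(E+S+P+I) = 3.6² + 17.6² + 2.7² + 13.6² + 2·[3.6·17.6·0.52 + 3.6·2.7·0.53 + 3.6·13.6·0.17 + 17.6·2.7·0.43 + 17.6·13.6·0.30 + 2.7·13.6·0.45] = 514.97 + 310.375 = 825.345.
With uncorrelated errors the cross-covariances are all true-score covariance, so they carry over unchanged; only the diagonal terms shrink to ρᵢσᵢ².
True-score variance = [3.6²·0.77 + 17.6²·0.59 + 2.7²·0.78 + 13.6²·0.78] + 310.375 = 342.693 + 310.375 = 653.068.
Reliability = 653.068 / 825.345 = 0.791.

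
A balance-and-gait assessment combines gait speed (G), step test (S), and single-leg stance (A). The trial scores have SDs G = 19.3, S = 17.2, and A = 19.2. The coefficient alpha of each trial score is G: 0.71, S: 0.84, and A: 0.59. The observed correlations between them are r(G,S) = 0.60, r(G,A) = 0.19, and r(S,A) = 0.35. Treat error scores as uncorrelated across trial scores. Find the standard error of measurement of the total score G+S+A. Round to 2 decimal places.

17.51

Var(total) = 1036.97 + 770.333 = 1807.3.
True-score variance = 730.471 + 770.333 = 1500.8, so reliability = 0.8304.
Error variance = 1807.3 − 1500.8 = 306.499; SEM = √306.499 = 17.51.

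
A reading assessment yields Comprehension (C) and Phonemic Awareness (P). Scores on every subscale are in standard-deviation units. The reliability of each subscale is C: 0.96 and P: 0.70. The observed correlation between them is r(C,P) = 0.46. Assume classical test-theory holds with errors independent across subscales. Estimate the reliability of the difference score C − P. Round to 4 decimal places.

0.6852

Var(C−P) = 1 + 1 − 2·0.46 = 2 − 0.92 = 1.08.
Because errors are independent across components, Cov(Tᵢ,Tⱼ) = Cov(Xᵢ,Xⱼ); the off-diagonal part of the true-score variance is the same as above.
True-score variance = [0.96 + 0.70] − 0.92 = 1.66 − 0.92 = 0.74.
Reliability = 0.74 / 1.08 = 0.6852.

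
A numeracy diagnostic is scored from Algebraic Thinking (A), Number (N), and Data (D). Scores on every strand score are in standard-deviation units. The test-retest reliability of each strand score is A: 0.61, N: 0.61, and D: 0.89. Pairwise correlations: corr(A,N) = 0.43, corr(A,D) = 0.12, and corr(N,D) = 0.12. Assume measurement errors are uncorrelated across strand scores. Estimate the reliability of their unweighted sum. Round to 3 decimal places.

Var(A+N+D) = 3 + 2·[0.43 + 0.12 + 0.12] = 3 + 1.34 = 4.34.
With uncorrelated errors the cross-covariances are all true-score covariance, so they carry over unchanged; only the diagonal terms shrink to ρᵢσᵢ².
True-score variance = [0.61 + 0.61 + 0.89] + 1.34 = 2.11 + 1.34 = 3.45.
Reliability = 3.45 / 4.34 = 0.795.

0.795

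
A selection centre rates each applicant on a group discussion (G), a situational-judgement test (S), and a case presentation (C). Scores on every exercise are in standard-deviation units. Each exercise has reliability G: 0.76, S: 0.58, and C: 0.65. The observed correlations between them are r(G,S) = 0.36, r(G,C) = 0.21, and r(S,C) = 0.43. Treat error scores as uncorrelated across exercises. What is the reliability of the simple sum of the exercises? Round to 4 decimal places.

0.7980

Var(G+S+C) = 3 + 2·[0.36 + 0.21 + 0.43] = 3 + 2 = 5.
With uncorrelated errors the cross-covariances are all true-score covariance, so they carry over unchanged; only the diagonal terms shrink to ρᵢσᵢ².
True-score variance = [0.76 + 0.58 + 0.65] + 2 = 1.99 + 2 = 3.99.
Reliability = 3.99 / 5 = 0.7980.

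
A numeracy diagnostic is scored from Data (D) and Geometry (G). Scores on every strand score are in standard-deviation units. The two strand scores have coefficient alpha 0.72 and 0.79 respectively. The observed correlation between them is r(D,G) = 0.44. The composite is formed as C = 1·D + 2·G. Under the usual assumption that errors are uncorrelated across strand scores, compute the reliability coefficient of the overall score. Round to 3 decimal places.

0.834

Var(C) = 1 + 2² + 2·[2·0.44] = 5 + 1.76 = 6.76.
Because errors are independent across components, Cov(Tᵢ,Tⱼ) = Cov(Xᵢ,Xⱼ); the off-diagonal part of the true-score variance is the same as above.
True-score variance = [0.72 + 2²·0.79] + 1.76 = 3.88 + 1.76 = 5.64.
Reliability = 5.64 / 6.76 = 0.834.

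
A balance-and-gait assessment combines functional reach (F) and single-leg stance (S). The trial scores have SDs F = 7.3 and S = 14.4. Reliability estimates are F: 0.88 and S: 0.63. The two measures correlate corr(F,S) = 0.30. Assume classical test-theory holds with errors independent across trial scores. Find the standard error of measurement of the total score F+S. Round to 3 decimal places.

9.117

Var(total) = 260.65 + 63.072 = 323.722.
True-score variance = 177.532 + 63.072 = 240.604, so reliability = 0.7432.
Error variance = 323.722 − 240.604 = 83.118; SEM = √83.118 = 9.117.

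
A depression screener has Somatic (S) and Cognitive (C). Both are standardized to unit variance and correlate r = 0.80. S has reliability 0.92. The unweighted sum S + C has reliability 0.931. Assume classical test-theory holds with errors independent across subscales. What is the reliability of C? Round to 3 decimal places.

Var(S+C) = 2 + 2·0.80 = 3.600.
True-score variance = ρ_S + ρ_C + 2·0.80, so 0.931 = (0.92 + ρ_C + 1.60) / 3.600.
ρ_C = 0.931·3.600 − 0.92 − 1.60 = 0.832.

0.832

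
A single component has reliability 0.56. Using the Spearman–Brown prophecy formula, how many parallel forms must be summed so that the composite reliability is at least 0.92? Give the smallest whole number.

k ≥ ρ*(1−ρ₁)/(ρ₁(1−ρ*)) = 0.92·0.44 / (0.56·0.08) = 9.036.
Smallest integer k = 10.

10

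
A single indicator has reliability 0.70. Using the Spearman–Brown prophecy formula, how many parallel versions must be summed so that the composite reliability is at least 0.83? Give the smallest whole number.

k ≥ ρ*(1−ρ₁)/(ρ₁(1−ρ*)) = 0.83·0.30 / (0.70·0.17) = 2.092.
Smallest integer k = 3.

3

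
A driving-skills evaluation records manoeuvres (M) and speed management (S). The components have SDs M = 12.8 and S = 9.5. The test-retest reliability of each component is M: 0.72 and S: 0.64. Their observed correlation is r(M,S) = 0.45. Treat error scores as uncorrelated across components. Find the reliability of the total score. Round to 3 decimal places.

Var(M+S) = 12.8² + 9.5² + 2·[12.8·9.5·0.45] = 254.09 + 109.44 = 363.53.
Because errors are independent across components, Cov(Tᵢ,Tⱼ) = Cov(Xᵢ,Xⱼ); the off-diagonal part of the true-score variance is the same as above.
True-score variance = [12.8²·0.72 + 9.5²·0.64] + 109.44 = 175.725 + 109.44 = 285.165.
Reliability = 285.165 / 363.53 = 0.784.

0.784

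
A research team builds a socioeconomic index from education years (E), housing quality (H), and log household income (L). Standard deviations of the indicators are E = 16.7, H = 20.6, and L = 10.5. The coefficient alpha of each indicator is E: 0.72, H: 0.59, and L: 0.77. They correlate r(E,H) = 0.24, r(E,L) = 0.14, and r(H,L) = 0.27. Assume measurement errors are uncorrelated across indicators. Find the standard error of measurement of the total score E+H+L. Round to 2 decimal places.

Var(total) = 813.5 + 331.03 = 1144.53.
True-score variance = 536.066 + 331.03 = 867.095, so reliability = 0.7576.
Error variance = 1144.53 − 867.095 = 277.434; SEM = √277.434 = 16.66.

16.66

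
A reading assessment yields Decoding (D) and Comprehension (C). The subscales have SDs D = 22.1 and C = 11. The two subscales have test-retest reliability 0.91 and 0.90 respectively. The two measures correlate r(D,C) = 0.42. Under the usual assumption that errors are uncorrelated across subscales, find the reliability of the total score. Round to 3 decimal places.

0.931

Var(D+C) = 22.1² + 11² + 2·[22.1·11·0.42] = 609.41 + 204.204 = 813.614.
With uncorrelated errors the cross-covariances are all true-score covariance, so they carry over unchanged; only the diagonal terms shrink to ρᵢσᵢ².
True-score variance = [22.1²·0.91 + 11²·0.90] + 204.204 = 553.353 + 204.204 = 757.557.
Reliability = 757.557 / 813.614 = 0.931.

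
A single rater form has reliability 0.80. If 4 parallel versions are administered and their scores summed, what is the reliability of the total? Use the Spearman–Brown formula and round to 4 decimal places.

ρ_k = kρ / (1 + (k−1)ρ) = 4·0.80 / (1 + 3·0.80) = 3.200 / 3.400 = 0.9412.

0.9412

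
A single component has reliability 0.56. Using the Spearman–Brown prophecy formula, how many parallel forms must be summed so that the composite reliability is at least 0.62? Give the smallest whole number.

k ≥ ρ*(1−ρ₁)/(ρ₁(1−ρ*)) = 0.62·0.44 / (0.56·0.38) = 1.282.
Smallest integer k = 2.

2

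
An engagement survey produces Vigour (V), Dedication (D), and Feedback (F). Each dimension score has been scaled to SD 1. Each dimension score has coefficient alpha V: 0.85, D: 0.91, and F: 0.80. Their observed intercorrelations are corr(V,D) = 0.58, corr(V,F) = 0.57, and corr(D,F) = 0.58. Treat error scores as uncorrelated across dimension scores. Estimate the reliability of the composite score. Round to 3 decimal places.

0.932

Var(V+D+F) = 3 + 2·[0.58 + 0.57 + 0.58] = 3 + 3.46 = 6.46.
With uncorrelated errors the cross-covariances are all true-score covariance, so they carry over unchanged; only the diagonal terms shrink to ρᵢσᵢ².
True-score variance = [0.85 + 0.91 + 0.80] + 3.46 = 2.56 + 3.46 = 6.02.
Reliability = 6.02 / 6.46 = 0.932.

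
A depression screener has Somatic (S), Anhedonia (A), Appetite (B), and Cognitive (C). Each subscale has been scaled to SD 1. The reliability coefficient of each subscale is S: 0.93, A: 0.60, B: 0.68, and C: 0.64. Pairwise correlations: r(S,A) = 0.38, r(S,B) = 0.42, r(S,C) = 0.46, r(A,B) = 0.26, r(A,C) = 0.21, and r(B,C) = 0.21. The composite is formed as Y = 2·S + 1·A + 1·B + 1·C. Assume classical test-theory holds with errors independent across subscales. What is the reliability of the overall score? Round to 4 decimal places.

Var(Y) = 2² + 1 + 1 + 1 + 2·[2·0.38 + 2·0.42 + 2·0.46 + 0.26 + 0.21 + 0.21] = 7 + 6.4 = 13.4.
With uncorrelated errors the cross-covariances are all true-score covariance, so they carry over unchanged; only the diagonal terms shrink to ρᵢσᵢ².
True-score variance = [2²·0.93 + 0.60 + 0.68 + 0.64] + 6.4 = 5.64 + 6.4 = 12.04.
Reliability = 12.04 / 13.4 = 0.8985.

0.8985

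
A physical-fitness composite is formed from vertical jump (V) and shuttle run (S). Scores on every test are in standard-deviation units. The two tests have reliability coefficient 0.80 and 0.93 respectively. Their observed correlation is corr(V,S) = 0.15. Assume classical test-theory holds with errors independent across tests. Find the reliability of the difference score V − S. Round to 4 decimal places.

0.8412

Var(V−S) = 1 + 1 − 2·0.15 = 2 − 0.3 = 1.7.
With uncorrelated errors the cross-covariances are all true-score covariance, so they carry over unchanged; only the diagonal terms shrink to ρᵢσᵢ².
True-score variance = [0.80 + 0.93] − 0.3 = 1.73 − 0.3 = 1.43.
Reliability = 1.43 / 1.7 = 0.8412.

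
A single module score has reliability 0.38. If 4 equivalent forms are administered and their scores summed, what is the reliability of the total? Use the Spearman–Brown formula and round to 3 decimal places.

0.710

ρ_k = kρ / (1 + (k−1)ρ) = 4·0.38 / (1 + 3·0.38) = 1.520 / 2.140 = 0.710.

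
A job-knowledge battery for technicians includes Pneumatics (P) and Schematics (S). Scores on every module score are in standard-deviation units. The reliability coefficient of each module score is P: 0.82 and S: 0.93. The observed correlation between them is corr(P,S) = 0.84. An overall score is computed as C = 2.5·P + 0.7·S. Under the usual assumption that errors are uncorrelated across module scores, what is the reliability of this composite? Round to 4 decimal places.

Var(C) = 2.5² + 0.7² + 2·[1.75·0.84] = 6.74 + 2.94 = 9.68.
Because errors are independent across components, Cov(Tᵢ,Tⱼ) = Cov(Xᵢ,Xⱼ); the off-diagonal part of the true-score variance is the same as above.
True-score variance = [2.5²·0.82 + 0.7²·0.93] + 2.94 = 5.5807 + 2.94 = 8.5207.
Reliability = 8.5207 / 9.68 = 0.8802.

0.8802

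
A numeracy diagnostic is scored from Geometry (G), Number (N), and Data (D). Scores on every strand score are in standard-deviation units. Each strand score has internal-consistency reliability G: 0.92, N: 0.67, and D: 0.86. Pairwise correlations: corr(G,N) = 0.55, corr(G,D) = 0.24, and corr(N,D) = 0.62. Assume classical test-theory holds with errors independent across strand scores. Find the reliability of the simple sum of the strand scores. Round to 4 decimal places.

Var(G+N+D) = 3 + 2·[0.55 + 0.24 + 0.62] = 3 + 2.82 = 5.82.
Under uncorrelated errors the observed covariances equal the true-score covariances, so only the own-variance terms attenuate.
True-score variance = [0.92 + 0.67 + 0.86] + 2.82 = 2.45 + 2.82 = 5.27.
Reliability = 5.27 / 5.82 = 0.9055.

0.9055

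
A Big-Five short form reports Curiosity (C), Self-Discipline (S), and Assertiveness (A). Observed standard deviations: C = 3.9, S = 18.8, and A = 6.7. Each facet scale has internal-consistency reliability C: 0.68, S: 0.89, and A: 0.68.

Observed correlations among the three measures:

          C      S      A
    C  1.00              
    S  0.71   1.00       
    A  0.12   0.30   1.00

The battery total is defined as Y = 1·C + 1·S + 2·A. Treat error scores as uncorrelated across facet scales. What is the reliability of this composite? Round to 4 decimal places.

0.8760

Var(Y) = 3.9² + 18.8² + 2²·6.7² + 2·[3.9·18.8·0.71 + 2·3.9·6.7·0.12 + 2·18.8·6.7·0.30] = 548.21 + 267.809 = 816.019.
With uncorrelated errors the cross-covariances are all true-score covariance, so they carry over unchanged; only the diagonal terms shrink to ρᵢσᵢ².
True-score variance = [3.9²·0.68 + 18.8²·0.89 + 2²·6.7²·0.68] + 267.809 = 447.005 + 267.809 = 714.814.
Reliability = 714.814 / 816.019 = 0.8760.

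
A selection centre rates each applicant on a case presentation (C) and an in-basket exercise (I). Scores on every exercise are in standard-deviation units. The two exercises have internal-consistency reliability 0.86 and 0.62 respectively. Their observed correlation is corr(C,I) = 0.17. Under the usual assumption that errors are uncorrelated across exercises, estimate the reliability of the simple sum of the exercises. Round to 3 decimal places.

Var(C+I) = 2 + 2·[0.17] = 2 + 0.34 = 2.34.
With uncorrelated errors the cross-covariances are all true-score covariance, so they carry over unchanged; only the diagonal terms shrink to ρᵢσᵢ².
True-score variance = [0.86 + 0.62] + 0.34 = 1.48 + 0.34 = 1.82.
Reliability = 1.82 / 2.34 = 0.778.

0.778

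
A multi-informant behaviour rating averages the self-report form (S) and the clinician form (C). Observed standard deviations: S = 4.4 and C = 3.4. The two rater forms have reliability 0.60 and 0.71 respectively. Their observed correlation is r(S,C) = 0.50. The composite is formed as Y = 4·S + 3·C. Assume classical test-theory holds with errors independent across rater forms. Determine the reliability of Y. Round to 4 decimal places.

Var(Y) = 4²·4.4² + 3²·3.4² + 2·[12·4.4·3.4·0.50] = 413.8 + 179.52 = 593.32.
Because errors are independent across components, Cov(Tᵢ,Tⱼ) = Cov(Xᵢ,Xⱼ); the off-diagonal part of the true-score variance is the same as above.
True-score variance = [4²·4.4²·0.60 + 3²·3.4²·0.71] + 179.52 = 259.724 + 179.52 = 439.244.
Reliability = 439.244 / 593.32 = 0.7403.

0.7403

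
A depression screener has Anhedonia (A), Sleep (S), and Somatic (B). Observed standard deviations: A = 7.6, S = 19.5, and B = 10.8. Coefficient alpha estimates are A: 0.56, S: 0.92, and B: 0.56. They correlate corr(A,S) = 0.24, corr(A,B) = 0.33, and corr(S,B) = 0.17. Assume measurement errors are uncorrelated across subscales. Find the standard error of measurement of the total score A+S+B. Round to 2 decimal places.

Var(total) = 554.65 + 196.913 = 751.563.
True-score variance = 447.494 + 196.913 = 644.407, so reliability = 0.8574.
Error variance = 751.563 − 644.407 = 107.156; SEM = √107.156 = 10.35.

10.35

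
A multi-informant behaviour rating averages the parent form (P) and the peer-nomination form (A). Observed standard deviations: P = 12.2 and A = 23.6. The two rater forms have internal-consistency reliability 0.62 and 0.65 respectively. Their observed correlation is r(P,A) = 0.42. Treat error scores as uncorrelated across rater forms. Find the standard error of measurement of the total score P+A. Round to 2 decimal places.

Var(total) = 705.8 + 241.853 = 947.653.
True-score variance = 454.305 + 241.853 = 696.158, so reliability = 0.7346.
Error variance = 947.653 − 696.158 = 251.495; SEM = √251.495 = 15.86.

15.86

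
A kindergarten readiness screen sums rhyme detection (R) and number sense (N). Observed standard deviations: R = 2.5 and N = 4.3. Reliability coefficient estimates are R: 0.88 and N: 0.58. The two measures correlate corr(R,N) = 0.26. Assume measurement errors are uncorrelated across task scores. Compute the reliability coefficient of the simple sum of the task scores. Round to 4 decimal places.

0.7192

Var(R+N) = 2.5² + 4.3² + 2·[2.5·4.3·0.26] = 24.74 + 5.59 = 30.33.
With uncorrelated errors the cross-covariances are all true-score covariance, so they carry over unchanged; only the diagonal terms shrink to ρᵢσᵢ².
True-score variance = [2.5²·0.88 + 4.3²·0.58] + 5.59 = 16.2242 + 5.59 = 21.8142.
Reliability = 21.8142 / 30.33 = 0.7192.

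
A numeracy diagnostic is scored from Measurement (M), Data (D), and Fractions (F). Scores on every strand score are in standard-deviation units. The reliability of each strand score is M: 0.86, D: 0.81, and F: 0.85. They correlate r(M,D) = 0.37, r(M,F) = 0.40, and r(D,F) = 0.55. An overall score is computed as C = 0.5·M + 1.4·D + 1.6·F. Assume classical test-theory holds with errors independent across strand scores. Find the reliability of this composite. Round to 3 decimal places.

Var(C) = 0.5² + 1.4² + 1.6² + 2·[0.7·0.37 + 0.8·0.40 + 2.24·0.55] = 4.77 + 3.622 = 8.392.
Because errors are independent across components, Cov(Tᵢ,Tⱼ) = Cov(Xᵢ,Xⱼ); the off-diagonal part of the true-score variance is the same as above.
True-score variance = [0.5²·0.86 + 1.4²·0.81 + 1.6²·0.85] + 3.622 = 3.9786 + 3.622 = 7.6006.
Reliability = 7.6006 / 8.392 = 0.906.

0.906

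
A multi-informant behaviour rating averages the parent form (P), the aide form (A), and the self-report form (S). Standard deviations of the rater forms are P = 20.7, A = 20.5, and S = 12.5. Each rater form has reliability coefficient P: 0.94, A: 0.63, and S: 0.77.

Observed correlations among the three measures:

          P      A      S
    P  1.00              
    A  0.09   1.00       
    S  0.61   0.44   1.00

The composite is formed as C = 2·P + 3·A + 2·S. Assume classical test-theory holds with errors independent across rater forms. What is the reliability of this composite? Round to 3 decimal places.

Var(C) = 2²·20.7² + 3²·20.5² + 2²·12.5² + 2·[6·20.7·20.5·0.09 + 4·20.7·12.5·0.61 + 6·20.5·12.5·0.44] = 6121.21 + 3074 = 9195.21.
With uncorrelated errors the cross-covariances are all true-score covariance, so they carry over unchanged; only the diagonal terms shrink to ρᵢσᵢ².
True-score variance = [2²·20.7²·0.94 + 3²·20.5²·0.63 + 2²·12.5²·0.77] + 3074 = 4475.19 + 3074 = 7549.19.
Reliability = 7549.19 / 9195.21 = 0.821.

0.821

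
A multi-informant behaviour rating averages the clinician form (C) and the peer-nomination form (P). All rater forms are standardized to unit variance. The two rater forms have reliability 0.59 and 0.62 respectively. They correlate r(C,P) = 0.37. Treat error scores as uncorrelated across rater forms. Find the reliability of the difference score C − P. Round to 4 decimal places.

Var(C−P) = 1 + 1 − 2·0.37 = 2 − 0.74 = 1.26.
With uncorrelated errors the cross-covariances are all true-score covariance, so they carry over unchanged; only the diagonal terms shrink to ρᵢσᵢ².
True-score variance = [0.59 + 0.62] − 0.74 = 1.21 − 0.74 = 0.47.
Reliability = 0.47 / 1.26 = 0.3730.

0.3730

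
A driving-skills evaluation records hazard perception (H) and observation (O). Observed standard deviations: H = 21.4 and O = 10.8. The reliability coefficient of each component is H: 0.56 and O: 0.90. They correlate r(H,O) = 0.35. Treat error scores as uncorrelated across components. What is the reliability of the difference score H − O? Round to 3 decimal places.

Var(H−O) = 21.4² + 10.8² − 2·21.4·10.8·0.35 = 574.6 − 161.784 = 412.816.
Because errors are independent across components, Cov(Tᵢ,Tⱼ) = Cov(Xᵢ,Xⱼ); the off-diagonal part of the true-score variance is the same as above.
True-score variance = [21.4²·0.56 + 10.8²·0.90] − 161.784 = 361.434 − 161.784 = 199.65.
Reliability = 199.65 / 412.816 = 0.484.

0.484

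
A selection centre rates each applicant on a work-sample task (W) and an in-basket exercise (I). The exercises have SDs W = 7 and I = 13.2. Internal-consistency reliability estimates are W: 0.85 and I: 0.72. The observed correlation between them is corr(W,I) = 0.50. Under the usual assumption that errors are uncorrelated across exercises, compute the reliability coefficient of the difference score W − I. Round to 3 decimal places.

0.571

Var(W−I) = 7² + 13.2² − 2·7·13.2·0.50 = 223.24 − 92.4 = 130.84.
Under uncorrelated errors the observed covariances equal the true-score covariances, so only the own-variance terms attenuate.
True-score variance = [7²·0.85 + 13.2²·0.72] − 92.4 = 167.103 − 92.4 = 74.7028.
Reliability = 74.7028 / 130.84 = 0.571.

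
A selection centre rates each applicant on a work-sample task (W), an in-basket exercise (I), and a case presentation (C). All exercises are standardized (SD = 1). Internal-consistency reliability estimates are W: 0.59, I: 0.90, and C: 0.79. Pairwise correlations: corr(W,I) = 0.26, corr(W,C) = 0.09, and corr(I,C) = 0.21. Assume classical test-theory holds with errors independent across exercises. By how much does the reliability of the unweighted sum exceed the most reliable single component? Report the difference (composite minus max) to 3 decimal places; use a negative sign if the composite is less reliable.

Var(sum) = 3 + 1.12 = 4.12; true-score variance = 2.28 + 1.12 = 3.4; composite reliability = 0.8252.
Max component reliability = 0.9000.
Difference = 0.8252 − 0.9000 = -0.075.

-0.075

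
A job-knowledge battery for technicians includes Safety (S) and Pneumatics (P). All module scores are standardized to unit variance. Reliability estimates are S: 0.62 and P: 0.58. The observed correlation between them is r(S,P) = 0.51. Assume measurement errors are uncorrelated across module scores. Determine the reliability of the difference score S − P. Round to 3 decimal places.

Var(S−P) = 1 + 1 − 2·0.51 = 2 − 1.02 = 0.98.
Because errors are independent across components, Cov(Tᵢ,Tⱼ) = Cov(Xᵢ,Xⱼ); the off-diagonal part of the true-score variance is the same as above.
True-score variance = [0.62 + 0.58] − 1.02 = 1.2 − 1.02 = 0.18.
Reliability = 0.18 / 0.98 = 0.184.

0.184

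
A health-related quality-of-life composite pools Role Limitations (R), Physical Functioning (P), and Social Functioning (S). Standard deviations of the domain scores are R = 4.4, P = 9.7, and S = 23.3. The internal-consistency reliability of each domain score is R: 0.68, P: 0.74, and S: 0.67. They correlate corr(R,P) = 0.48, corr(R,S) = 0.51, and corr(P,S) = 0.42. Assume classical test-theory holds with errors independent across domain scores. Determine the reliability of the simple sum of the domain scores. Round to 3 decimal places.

Var(R+P+S) = 4.4² + 9.7² + 23.3² + 2·[4.4·9.7·0.48 + 4.4·23.3·0.51 + 9.7·23.3·0.42] = 656.34 + 335.392 = 991.732.
With uncorrelated errors the cross-covariances are all true-score covariance, so they carry over unchanged; only the diagonal terms shrink to ρᵢσᵢ².
True-score variance = [4.4²·0.68 + 9.7²·0.74 + 23.3²·0.67] + 335.392 = 446.528 + 335.392 = 781.919.
Reliability = 781.919 / 991.732 = 0.788.

0.788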